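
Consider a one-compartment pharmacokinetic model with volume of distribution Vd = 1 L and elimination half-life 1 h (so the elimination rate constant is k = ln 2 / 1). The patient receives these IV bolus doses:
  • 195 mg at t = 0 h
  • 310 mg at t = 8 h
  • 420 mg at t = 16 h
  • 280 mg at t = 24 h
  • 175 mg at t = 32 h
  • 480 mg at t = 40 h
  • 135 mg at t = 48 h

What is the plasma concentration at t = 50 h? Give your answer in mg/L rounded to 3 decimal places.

34.219 mg/L

k = ln 2 / 1 = 0.69315 per h
Dose 1 (195 mg at t=0 h): 195·exp(−0.69315·50) = 0.000 mg/L
Dose 2 (310 mg at t=8 h): 310·exp(−0.69315·42) = 0.000 mg/L
Dose 3 (420 mg at t=16 h): 420·exp(−0.69315·34) = 0.000 mg/L
Dose 4 (280 mg at t=24 h): 280·exp(−0.69315·26) = 0.000 mg/L
Dose 5 (175 mg at t=32 h): 175·exp(−0.69315·18) = 0.001 mg/L
Dose 6 (480 mg at t=40 h): 480·exp(−0.69315·10) = 0.469 mg/L
Dose 7 (135 mg at t=48 h): 135·exp(−0.69315·2) = 33.750 mg/L
C(50) = 0.000 + 0.000 + 0.000 + 0.000 + 0.001 + 0.469 + 33.750 = 34.219 mg/L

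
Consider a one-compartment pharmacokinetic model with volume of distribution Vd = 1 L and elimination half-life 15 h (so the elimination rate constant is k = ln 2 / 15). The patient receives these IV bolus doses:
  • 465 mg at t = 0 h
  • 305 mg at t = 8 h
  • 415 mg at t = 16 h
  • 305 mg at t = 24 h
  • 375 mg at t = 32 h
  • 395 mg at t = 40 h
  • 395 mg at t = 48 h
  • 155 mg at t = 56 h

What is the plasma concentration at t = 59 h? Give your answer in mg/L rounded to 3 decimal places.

821.141 mg/L

k = ln 2 / 15 = 0.04621 per h
Dose 1 (465 mg at t=0 h): 465·exp(−0.04621·59) = 30.437 mg/L
Dose 2 (305 mg at t=8 h): 305·exp(−0.04621·51) = 28.893 mg/L
Dose 3 (415 mg at t=16 h): 415·exp(−0.04621·43) = 56.898 mg/L
Dose 4 (305 mg at t=24 h): 305·exp(−0.04621·35) = 60.520 mg/L
Dose 5 (375 mg at t=32 h): 375·exp(−0.04621·27) = 107.690 mg/L
Dose 6 (395 mg at t=40 h): 395·exp(−0.04621·19) = 164.169 mg/L
Dose 7 (395 mg at t=48 h): 395·exp(−0.04621·11) = 237.597 mg/L
Dose 8 (155 mg at t=56 h): 155·exp(−0.04621·3) = 134.935 mg/L
C(59) = 30.437 + 28.893 + 56.898 + 60.520 + 107.690 + 164.169 + 237.597 + 134.935 = 821.141 mg/L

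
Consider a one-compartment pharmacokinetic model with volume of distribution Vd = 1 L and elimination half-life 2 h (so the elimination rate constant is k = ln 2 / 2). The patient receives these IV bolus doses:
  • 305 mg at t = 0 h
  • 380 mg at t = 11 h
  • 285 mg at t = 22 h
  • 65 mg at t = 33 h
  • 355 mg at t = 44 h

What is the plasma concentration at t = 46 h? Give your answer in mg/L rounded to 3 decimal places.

k = ln 2 / 2 = 0.34657 per h
Dose 1 (305 mg at t=0 h): 305·exp(−0.34657·46) = 0.000 mg/L
Dose 2 (380 mg at t=11 h): 380·exp(−0.34657·35) = 0.002 mg/L
Dose 3 (285 mg at t=22 h): 285·exp(−0.34657·24) = 0.070 mg/L
Dose 4 (65 mg at t=33 h): 65·exp(−0.34657·13) = 0.718 mg/L
Dose 5 (355 mg at t=44 h): 355·exp(−0.34657·2) = 177.500 mg/L
C(46) = 0.000 + 0.002 + 0.070 + 0.718 + 177.500 = 178.290 mg/L

178.290 mg/L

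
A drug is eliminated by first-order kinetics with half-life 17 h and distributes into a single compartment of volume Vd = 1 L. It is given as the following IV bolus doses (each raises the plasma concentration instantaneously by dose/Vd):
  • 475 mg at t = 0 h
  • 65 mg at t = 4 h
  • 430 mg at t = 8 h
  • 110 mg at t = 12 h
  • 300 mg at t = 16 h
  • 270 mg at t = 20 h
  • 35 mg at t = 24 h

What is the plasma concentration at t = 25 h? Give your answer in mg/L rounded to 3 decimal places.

k = ln 2 / 17 = 0.04077 per h
Dose 1 (475 mg at t=0 h): 475·exp(−0.04077·25) = 171.397 mg/L
Dose 2 (65 mg at t=4 h): 65·exp(−0.04077·21) = 27.609 mg/L
Dose 3 (430 mg at t=8 h): 430·exp(−0.04077·17) = 215.000 mg/L
Dose 4 (110 mg at t=12 h): 110·exp(−0.04077·13) = 64.743 mg/L
Dose 5 (300 mg at t=16 h): 300·exp(−0.04077·9) = 207.851 mg/L
Dose 6 (270 mg at t=20 h): 270·exp(−0.04077·5) = 220.204 mg/L
Dose 7 (35 mg at t=24 h): 35·exp(−0.04077·1) = 33.602 mg/L
C(25) = 171.397 + 27.609 + 215.000 + 64.743 + 207.851 + 220.204 + 33.602 = 940.406 mg/L

940.406 mg/L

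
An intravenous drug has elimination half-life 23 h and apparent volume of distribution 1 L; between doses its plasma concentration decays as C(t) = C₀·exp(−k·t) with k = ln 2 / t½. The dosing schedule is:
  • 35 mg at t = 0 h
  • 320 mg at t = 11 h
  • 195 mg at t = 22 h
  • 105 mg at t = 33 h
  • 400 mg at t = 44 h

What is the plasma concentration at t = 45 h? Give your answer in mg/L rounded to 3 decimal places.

682.633 mg/L

k = ln 2 / 23 = 0.03014 per h
Dose 1 (35 mg at t=0 h): 35·exp(−0.03014·45) = 9.018 mg/L
Dose 2 (320 mg at t=11 h): 320·exp(−0.03014·34) = 114.855 mg/L
Dose 3 (195 mg at t=22 h): 195·exp(−0.03014·23) = 97.500 mg/L
Dose 4 (105 mg at t=33 h): 105·exp(−0.03014·12) = 73.136 mg/L
Dose 5 (400 mg at t=44 h): 400·exp(−0.03014·1) = 388.125 mg/L
C(45) = 9.018 + 114.855 + 97.500 + 73.136 + 388.125 = 682.633 mg/L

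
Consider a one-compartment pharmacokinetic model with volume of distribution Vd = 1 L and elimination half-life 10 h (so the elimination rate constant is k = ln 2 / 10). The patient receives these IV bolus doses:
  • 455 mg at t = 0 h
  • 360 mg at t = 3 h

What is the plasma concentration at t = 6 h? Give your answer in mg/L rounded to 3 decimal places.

592.599 mg/L

k = ln 2 / 10 = 0.06931 per h
Dose 1 (455 mg at t=0 h): 455·exp(−0.06931·6) = 300.188 mg/L
Dose 2 (360 mg at t=3 h): 360·exp(−0.06931·3) = 292.411 mg/L
C(6) = 300.188 + 292.411 = 592.599 mg/L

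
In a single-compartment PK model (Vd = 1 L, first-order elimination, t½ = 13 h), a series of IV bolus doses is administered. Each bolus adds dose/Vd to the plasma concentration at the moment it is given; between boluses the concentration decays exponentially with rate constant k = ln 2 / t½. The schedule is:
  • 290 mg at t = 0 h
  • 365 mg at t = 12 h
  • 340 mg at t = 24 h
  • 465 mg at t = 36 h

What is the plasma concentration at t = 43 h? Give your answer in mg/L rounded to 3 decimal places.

542.794 mg/L

k = ln 2 / 13 = 0.05332 per h
Dose 1 (290 mg at t=0 h): 290·exp(−0.05332·43) = 29.288 mg/L
Dose 2 (365 mg at t=12 h): 365·exp(−0.05332·31) = 69.896 mg/L
Dose 3 (340 mg at t=24 h): 340·exp(−0.05332·19) = 123.456 mg/L
Dose 4 (465 mg at t=36 h): 465·exp(−0.05332·7) = 320.155 mg/L
C(43) = 29.288 + 69.896 + 123.456 + 320.155 = 542.794 mg/L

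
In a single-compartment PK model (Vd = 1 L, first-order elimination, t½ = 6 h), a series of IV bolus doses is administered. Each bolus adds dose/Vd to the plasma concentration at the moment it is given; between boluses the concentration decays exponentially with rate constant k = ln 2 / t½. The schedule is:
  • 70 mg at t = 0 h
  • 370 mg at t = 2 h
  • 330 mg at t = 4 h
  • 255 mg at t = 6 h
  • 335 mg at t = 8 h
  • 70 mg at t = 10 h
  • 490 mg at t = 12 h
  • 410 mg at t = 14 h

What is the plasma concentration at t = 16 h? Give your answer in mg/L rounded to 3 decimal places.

k = ln 2 / 6 = 0.11552 per h
Dose 1 (70 mg at t=0 h): 70·exp(−0.11552·16) = 11.024 mg/L
Dose 2 (370 mg at t=2 h): 370·exp(−0.11552·14) = 73.417 mg/L
Dose 3 (330 mg at t=4 h): 330·exp(−0.11552·12) = 82.500 mg/L
Dose 4 (255 mg at t=6 h): 255·exp(−0.11552·10) = 80.320 mg/L
Dose 5 (335 mg at t=8 h): 335·exp(−0.11552·8) = 132.945 mg/L
Dose 6 (70 mg at t=10 h): 70·exp(−0.11552·6) = 35.000 mg/L
Dose 7 (490 mg at t=12 h): 490·exp(−0.11552·4) = 308.681 mg/L
Dose 8 (410 mg at t=14 h): 410·exp(−0.11552·2) = 325.417 mg/L
C(16) = 11.024 + 73.417 + 82.500 + 80.320 + 132.945 + 35.000 + 308.681 + 325.417 = 1049.304 mg/L

1049.304 mg/L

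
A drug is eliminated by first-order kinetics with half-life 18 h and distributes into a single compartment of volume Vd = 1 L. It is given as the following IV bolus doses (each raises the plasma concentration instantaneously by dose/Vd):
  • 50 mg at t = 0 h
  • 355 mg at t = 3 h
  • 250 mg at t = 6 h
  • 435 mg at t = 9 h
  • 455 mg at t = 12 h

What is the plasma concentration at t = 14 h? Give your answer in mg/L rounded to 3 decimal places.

k = ln 2 / 18 = 0.03851 per h
Dose 1 (50 mg at t=0 h): 50·exp(−0.03851·14) = 29.163 mg/L
Dose 2 (355 mg at t=3 h): 355·exp(−0.03851·11) = 232.416 mg/L
Dose 3 (250 mg at t=6 h): 250·exp(−0.03851·8) = 183.717 mg/L
Dose 4 (435 mg at t=9 h): 435·exp(−0.03851·5) = 358.814 mg/L
Dose 5 (455 mg at t=12 h): 455·exp(−0.03851·2) = 421.273 mg/L
C(14) = 29.163 + 232.416 + 183.717 + 358.814 + 421.273 = 1225.383 mg/L

1225.383 mg/L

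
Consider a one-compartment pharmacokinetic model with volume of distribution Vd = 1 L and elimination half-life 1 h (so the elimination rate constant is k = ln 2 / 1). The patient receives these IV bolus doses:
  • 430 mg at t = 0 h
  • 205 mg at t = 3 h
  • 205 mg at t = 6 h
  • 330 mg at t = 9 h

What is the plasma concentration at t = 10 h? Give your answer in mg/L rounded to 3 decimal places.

k = ln 2 / 1 = 0.69315 per h
Dose 1 (430 mg at t=0 h): 430·exp(−0.69315·10) = 0.420 mg/L
Dose 2 (205 mg at t=3 h): 205·exp(−0.69315·7) = 1.602 mg/L
Dose 3 (205 mg at t=6 h): 205·exp(−0.69315·4) = 12.812 mg/L
Dose 4 (330 mg at t=9 h): 330·exp(−0.69315·1) = 165.000 mg/L
C(10) = 0.420 + 1.602 + 12.812 + 165.000 = 179.834 mg/L

179.834 mg/L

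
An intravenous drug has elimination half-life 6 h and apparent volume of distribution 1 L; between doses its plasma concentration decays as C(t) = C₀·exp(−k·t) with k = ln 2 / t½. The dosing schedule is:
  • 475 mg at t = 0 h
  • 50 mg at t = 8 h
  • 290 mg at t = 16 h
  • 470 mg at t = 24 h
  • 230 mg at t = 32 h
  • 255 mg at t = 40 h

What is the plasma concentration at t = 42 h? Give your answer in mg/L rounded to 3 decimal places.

k = ln 2 / 6 = 0.11552 per h
Dose 1 (475 mg at t=0 h): 475·exp(−0.11552·42) = 3.711 mg/L
Dose 2 (50 mg at t=8 h): 50·exp(−0.11552·34) = 0.984 mg/L
Dose 3 (290 mg at t=16 h): 290·exp(−0.11552·26) = 14.386 mg/L
Dose 4 (470 mg at t=24 h): 470·exp(−0.11552·18) = 58.750 mg/L
Dose 5 (230 mg at t=32 h): 230·exp(−0.11552·10) = 72.445 mg/L
Dose 6 (255 mg at t=40 h): 255·exp(−0.11552·2) = 202.394 mg/L
C(42) = 3.711 + 0.984 + 14.386 + 58.750 + 72.445 + 202.394 = 352.670 mg/L

352.670 mg/L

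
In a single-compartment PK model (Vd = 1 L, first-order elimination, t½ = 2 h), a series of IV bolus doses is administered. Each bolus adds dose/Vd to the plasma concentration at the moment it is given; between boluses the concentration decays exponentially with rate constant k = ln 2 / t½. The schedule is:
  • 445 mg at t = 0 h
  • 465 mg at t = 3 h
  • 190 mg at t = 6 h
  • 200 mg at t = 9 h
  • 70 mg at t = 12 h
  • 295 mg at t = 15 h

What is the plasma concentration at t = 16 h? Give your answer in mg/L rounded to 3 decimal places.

k = ln 2 / 2 = 0.34657 per h
Dose 1 (445 mg at t=0 h): 445·exp(−0.34657·16) = 1.738 mg/L
Dose 2 (465 mg at t=3 h): 465·exp(−0.34657·13) = 5.138 mg/L
Dose 3 (190 mg at t=6 h): 190·exp(−0.34657·10) = 5.938 mg/L
Dose 4 (200 mg at t=9 h): 200·exp(−0.34657·7) = 17.678 mg/L
Dose 5 (70 mg at t=12 h): 70·exp(−0.34657·4) = 17.500 mg/L
Dose 6 (295 mg at t=15 h): 295·exp(−0.34657·1) = 208.597 mg/L
C(16) = 1.738 + 5.138 + 5.938 + 17.678 + 17.500 + 208.597 = 256.588 mg/L

256.588 mg/L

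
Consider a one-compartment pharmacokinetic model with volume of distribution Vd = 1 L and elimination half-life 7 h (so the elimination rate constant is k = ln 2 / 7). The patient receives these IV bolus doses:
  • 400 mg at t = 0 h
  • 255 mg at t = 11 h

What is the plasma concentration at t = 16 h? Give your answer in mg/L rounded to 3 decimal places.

k = ln 2 / 7 = 0.09902 per h
Dose 1 (400 mg at t=0 h): 400·exp(−0.09902·16) = 82.034 mg/L
Dose 2 (255 mg at t=11 h): 255·exp(−0.09902·5) = 155.424 mg/L
C(16) = 82.034 + 155.424 = 237.458 mg/L

237.458 mg/L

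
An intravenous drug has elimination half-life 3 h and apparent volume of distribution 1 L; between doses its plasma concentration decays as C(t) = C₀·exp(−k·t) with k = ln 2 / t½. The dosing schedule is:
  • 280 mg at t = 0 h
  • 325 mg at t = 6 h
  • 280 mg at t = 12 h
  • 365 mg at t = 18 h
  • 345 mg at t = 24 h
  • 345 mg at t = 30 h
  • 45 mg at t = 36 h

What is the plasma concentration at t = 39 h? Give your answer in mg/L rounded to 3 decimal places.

79.998 mg/L

k = ln 2 / 3 = 0.23105 per h
Dose 1 (280 mg at t=0 h): 280·exp(−0.23105·39) = 0.034 mg/L
Dose 2 (325 mg at t=6 h): 325·exp(−0.23105·33) = 0.159 mg/L
Dose 3 (280 mg at t=12 h): 280·exp(−0.23105·27) = 0.547 mg/L
Dose 4 (365 mg at t=18 h): 365·exp(−0.23105·21) = 2.852 mg/L
Dose 5 (345 mg at t=24 h): 345·exp(−0.23105·15) = 10.781 mg/L
Dose 6 (345 mg at t=30 h): 345·exp(−0.23105·9) = 43.125 mg/L
Dose 7 (45 mg at t=36 h): 45·exp(−0.23105·3) = 22.500 mg/L
C(39) = 0.034 + 0.159 + 0.547 + 2.852 + 10.781 + 43.125 + 22.500 = 79.998 mg/L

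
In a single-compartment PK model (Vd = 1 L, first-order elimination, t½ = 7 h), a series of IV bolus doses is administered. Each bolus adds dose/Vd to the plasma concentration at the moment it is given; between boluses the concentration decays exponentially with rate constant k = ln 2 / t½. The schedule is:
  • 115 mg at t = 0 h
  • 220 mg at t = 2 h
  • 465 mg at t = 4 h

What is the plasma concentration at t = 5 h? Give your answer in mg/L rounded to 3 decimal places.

k = ln 2 / 7 = 0.09902 per h
Dose 1 (115 mg at t=0 h): 115·exp(−0.09902·5) = 70.093 mg/L
Dose 2 (220 mg at t=2 h): 220·exp(−0.09902·3) = 163.459 mg/L
Dose 3 (465 mg at t=4 h): 465·exp(−0.09902·1) = 421.162 mg/L
C(5) = 70.093 + 163.459 + 421.162 = 654.714 mg/L

654.714 mg/L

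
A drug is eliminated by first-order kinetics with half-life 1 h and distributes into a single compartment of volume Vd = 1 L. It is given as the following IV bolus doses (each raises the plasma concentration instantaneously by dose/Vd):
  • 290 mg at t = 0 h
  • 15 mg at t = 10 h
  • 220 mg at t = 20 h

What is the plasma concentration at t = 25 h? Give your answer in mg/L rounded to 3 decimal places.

6.875 mg/L

k = ln 2 / 1 = 0.69315 per h
Dose 1 (290 mg at t=0 h): 290·exp(−0.69315·25) = 0.000 mg/L
Dose 2 (15 mg at t=10 h): 15·exp(−0.69315·15) = 0.000 mg/L
Dose 3 (220 mg at t=20 h): 220·exp(−0.69315·5) = 6.875 mg/L
C(25) = 0.000 + 0.000 + 6.875 = 6.875 mg/L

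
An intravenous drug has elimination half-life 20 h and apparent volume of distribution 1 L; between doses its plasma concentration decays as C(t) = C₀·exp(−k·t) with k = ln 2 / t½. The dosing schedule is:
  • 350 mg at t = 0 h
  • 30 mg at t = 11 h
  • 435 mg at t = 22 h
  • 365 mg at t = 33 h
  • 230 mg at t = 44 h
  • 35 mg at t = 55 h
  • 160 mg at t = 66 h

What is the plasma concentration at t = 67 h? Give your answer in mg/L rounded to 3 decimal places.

523.708 mg/L

k = ln 2 / 20 = 0.03466 per h
Dose 1 (350 mg at t=0 h): 350·exp(−0.03466·67) = 34.326 mg/L
Dose 2 (30 mg at t=11 h): 30·exp(−0.03466·56) = 4.308 mg/L
Dose 3 (435 mg at t=22 h): 435·exp(−0.03466·45) = 91.447 mg/L
Dose 4 (365 mg at t=33 h): 365·exp(−0.03466·34) = 112.342 mg/L
Dose 5 (230 mg at t=44 h): 230·exp(−0.03466·23) = 103.644 mg/L
Dose 6 (35 mg at t=55 h): 35·exp(−0.03466·12) = 23.091 mg/L
Dose 7 (160 mg at t=66 h): 160·exp(−0.03466·1) = 154.550 mg/L
C(67) = 34.326 + 4.308 + 91.447 + 112.342 + 103.644 + 23.091 + 154.550 = 523.708 mg/L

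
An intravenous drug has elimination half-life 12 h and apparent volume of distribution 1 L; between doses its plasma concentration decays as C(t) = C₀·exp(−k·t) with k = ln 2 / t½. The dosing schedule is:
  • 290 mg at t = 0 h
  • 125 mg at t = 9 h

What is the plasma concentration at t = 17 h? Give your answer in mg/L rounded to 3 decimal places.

187.372 mg/L

k = ln 2 / 12 = 0.05776 per h
Dose 1 (290 mg at t=0 h): 290·exp(−0.05776·17) = 108.627 mg/L
Dose 2 (125 mg at t=9 h): 125·exp(−0.05776·8) = 78.745 mg/L
C(17) = 108.627 + 78.745 = 187.372 mg/L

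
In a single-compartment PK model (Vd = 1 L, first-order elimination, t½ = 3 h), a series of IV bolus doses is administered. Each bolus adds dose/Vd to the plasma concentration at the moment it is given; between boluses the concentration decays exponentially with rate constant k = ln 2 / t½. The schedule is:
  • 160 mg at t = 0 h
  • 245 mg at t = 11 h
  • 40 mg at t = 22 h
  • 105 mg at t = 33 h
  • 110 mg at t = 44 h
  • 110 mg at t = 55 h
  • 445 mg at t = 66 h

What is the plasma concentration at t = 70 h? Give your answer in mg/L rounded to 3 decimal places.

k = ln 2 / 3 = 0.23105 per h
Dose 1 (160 mg at t=0 h): 160·exp(−0.23105·70) = 0.000 mg/L
Dose 2 (245 mg at t=11 h): 245·exp(−0.23105·59) = 0.000 mg/L
Dose 3 (40 mg at t=22 h): 40·exp(−0.23105·48) = 0.001 mg/L
Dose 4 (105 mg at t=33 h): 105·exp(−0.23105·37) = 0.020 mg/L
Dose 5 (110 mg at t=44 h): 110·exp(−0.23105·26) = 0.271 mg/L
Dose 6 (110 mg at t=55 h): 110·exp(−0.23105·15) = 3.438 mg/L
Dose 7 (445 mg at t=66 h): 445·exp(−0.23105·4) = 176.598 mg/L
C(70) = 0.000 + 0.000 + 0.001 + 0.020 + 0.271 + 3.438 + 176.598 = 180.328 mg/L

180.328 mg/L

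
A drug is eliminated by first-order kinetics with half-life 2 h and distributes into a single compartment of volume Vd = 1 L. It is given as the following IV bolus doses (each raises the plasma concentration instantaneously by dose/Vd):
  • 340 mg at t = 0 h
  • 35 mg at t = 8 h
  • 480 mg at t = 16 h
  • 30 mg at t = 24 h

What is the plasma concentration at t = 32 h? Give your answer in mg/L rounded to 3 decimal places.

k = ln 2 / 2 = 0.34657 per h
Dose 1 (340 mg at t=0 h): 340·exp(−0.34657·32) = 0.005 mg/L
Dose 2 (35 mg at t=8 h): 35·exp(−0.34657·24) = 0.009 mg/L
Dose 3 (480 mg at t=16 h): 480·exp(−0.34657·16) = 1.875 mg/L
Dose 4 (30 mg at t=24 h): 30·exp(−0.34657·8) = 1.875 mg/L
C(32) = 0.005 + 0.009 + 1.875 + 1.875 = 3.764 mg/L

3.764 mg/L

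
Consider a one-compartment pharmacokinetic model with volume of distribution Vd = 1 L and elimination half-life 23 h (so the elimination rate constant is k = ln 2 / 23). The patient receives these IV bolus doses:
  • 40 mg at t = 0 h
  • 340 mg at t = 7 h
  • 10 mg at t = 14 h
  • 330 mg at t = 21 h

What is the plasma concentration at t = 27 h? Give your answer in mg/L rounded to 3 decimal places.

485.986 mg/L

k = ln 2 / 23 = 0.03014 per h
Dose 1 (40 mg at t=0 h): 40·exp(−0.03014·27) = 17.729 mg/L
Dose 2 (340 mg at t=7 h): 340·exp(−0.03014·20) = 186.086 mg/L
Dose 3 (10 mg at t=14 h): 10·exp(−0.03014·13) = 6.759 mg/L
Dose 4 (330 mg at t=21 h): 330·exp(−0.03014·6) = 275.413 mg/L
C(27) = 17.729 + 186.086 + 6.759 + 275.413 = 485.986 mg/L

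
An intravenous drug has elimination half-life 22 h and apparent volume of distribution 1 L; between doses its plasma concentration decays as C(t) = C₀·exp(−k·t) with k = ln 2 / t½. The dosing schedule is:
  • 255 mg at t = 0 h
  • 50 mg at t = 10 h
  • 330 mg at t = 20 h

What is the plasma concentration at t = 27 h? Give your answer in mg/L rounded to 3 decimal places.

402.869 mg/L

k = ln 2 / 22 = 0.03151 per h
Dose 1 (255 mg at t=0 h): 255·exp(−0.03151·27) = 108.917 mg/L
Dose 2 (50 mg at t=10 h): 50·exp(−0.03151·17) = 29.265 mg/L
Dose 3 (330 mg at t=20 h): 330·exp(−0.03151·7) = 264.686 mg/L
C(27) = 108.917 + 29.265 + 264.686 = 402.869 mg/L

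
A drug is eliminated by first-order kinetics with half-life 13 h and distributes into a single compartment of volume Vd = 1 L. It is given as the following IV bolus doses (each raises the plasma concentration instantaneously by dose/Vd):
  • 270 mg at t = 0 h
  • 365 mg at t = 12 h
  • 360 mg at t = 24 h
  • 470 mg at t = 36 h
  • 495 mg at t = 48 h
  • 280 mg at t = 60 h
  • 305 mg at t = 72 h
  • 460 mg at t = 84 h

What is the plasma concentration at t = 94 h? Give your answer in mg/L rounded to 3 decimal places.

k = ln 2 / 13 = 0.05332 per h
Dose 1 (270 mg at t=0 h): 270·exp(−0.05332·94) = 1.798 mg/L
Dose 2 (365 mg at t=12 h): 365·exp(−0.05332·82) = 4.608 mg/L
Dose 3 (360 mg at t=24 h): 360·exp(−0.05332·70) = 8.617 mg/L
Dose 4 (470 mg at t=36 h): 470·exp(−0.05332·58) = 21.332 mg/L
Dose 5 (495 mg at t=48 h): 495·exp(−0.05332·46) = 42.601 mg/L
Dose 6 (280 mg at t=60 h): 280·exp(−0.05332·34) = 45.693 mg/L
Dose 7 (305 mg at t=72 h): 305·exp(−0.05332·22) = 94.377 mg/L
Dose 8 (460 mg at t=84 h): 460·exp(−0.05332·10) = 269.896 mg/L
C(94) = 1.798 + 4.608 + 8.617 + 21.332 + 42.601 + 45.693 + 94.377 + 269.896 = 488.922 mg/L

488.922 mg/L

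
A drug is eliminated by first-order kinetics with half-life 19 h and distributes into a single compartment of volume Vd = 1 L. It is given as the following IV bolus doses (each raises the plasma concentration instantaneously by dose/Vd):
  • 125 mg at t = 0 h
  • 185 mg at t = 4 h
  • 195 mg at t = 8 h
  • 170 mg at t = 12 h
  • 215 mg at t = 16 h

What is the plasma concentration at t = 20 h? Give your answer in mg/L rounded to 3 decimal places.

k = ln 2 / 19 = 0.03648 per h
Dose 1 (125 mg at t=0 h): 125·exp(−0.03648·20) = 60.261 mg/L
Dose 2 (185 mg at t=4 h): 185·exp(−0.03648·16) = 103.198 mg/L
Dose 3 (195 mg at t=8 h): 195·exp(−0.03648·12) = 125.867 mg/L
Dose 4 (170 mg at t=12 h): 170·exp(−0.03648·8) = 126.970 mg/L
Dose 5 (215 mg at t=16 h): 215·exp(−0.03648·4) = 185.808 mg/L
C(20) = 60.261 + 103.198 + 125.867 + 126.970 + 185.808 = 602.103 mg/L

602.103 mg/L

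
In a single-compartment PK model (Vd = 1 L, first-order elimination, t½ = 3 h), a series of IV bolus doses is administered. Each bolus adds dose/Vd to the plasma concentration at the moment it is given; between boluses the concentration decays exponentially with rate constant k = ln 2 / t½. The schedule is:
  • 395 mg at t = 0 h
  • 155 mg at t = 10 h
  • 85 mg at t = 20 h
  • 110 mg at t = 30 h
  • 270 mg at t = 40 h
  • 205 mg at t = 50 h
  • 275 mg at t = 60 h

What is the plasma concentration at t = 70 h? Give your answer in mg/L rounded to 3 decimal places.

k = ln 2 / 3 = 0.23105 per h
Dose 1 (395 mg at t=0 h): 395·exp(−0.23105·70) = 0.000 mg/L
Dose 2 (155 mg at t=10 h): 155·exp(−0.23105·60) = 0.000 mg/L
Dose 3 (85 mg at t=20 h): 85·exp(−0.23105·50) = 0.001 mg/L
Dose 4 (110 mg at t=30 h): 110·exp(−0.23105·40) = 0.011 mg/L
Dose 5 (270 mg at t=40 h): 270·exp(−0.23105·30) = 0.264 mg/L
Dose 6 (205 mg at t=50 h): 205·exp(−0.23105·20) = 2.018 mg/L
Dose 7 (275 mg at t=60 h): 275·exp(−0.23105·10) = 27.283 mg/L
C(70) = 0.000 + 0.000 + 0.001 + 0.011 + 0.264 + 2.018 + 27.283 = 29.577 mg/L

29.577 mg/L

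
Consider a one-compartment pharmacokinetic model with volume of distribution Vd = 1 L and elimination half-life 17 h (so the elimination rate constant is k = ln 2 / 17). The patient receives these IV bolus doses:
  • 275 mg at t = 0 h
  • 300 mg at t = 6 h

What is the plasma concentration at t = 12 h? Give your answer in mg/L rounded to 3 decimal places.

403.489 mg/L

k = ln 2 / 17 = 0.04077 per h
Dose 1 (275 mg at t=0 h): 275·exp(−0.04077·12) = 168.594 mg/L
Dose 2 (300 mg at t=6 h): 300·exp(−0.04077·6) = 234.896 mg/L
C(12) = 168.594 + 234.896 = 403.489 mg/L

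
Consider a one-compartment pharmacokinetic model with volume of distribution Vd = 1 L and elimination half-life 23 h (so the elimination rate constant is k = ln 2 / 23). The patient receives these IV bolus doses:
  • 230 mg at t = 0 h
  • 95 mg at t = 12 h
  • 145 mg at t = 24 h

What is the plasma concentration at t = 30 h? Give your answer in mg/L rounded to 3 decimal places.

k = ln 2 / 23 = 0.03014 per h
Dose 1 (230 mg at t=0 h): 230·exp(−0.03014·30) = 93.128 mg/L
Dose 2 (95 mg at t=12 h): 95·exp(−0.03014·18) = 55.225 mg/L
Dose 3 (145 mg at t=24 h): 145·exp(−0.03014·6) = 121.015 mg/L
C(30) = 93.128 + 55.225 + 121.015 = 269.368 mg/L

269.368 mg/L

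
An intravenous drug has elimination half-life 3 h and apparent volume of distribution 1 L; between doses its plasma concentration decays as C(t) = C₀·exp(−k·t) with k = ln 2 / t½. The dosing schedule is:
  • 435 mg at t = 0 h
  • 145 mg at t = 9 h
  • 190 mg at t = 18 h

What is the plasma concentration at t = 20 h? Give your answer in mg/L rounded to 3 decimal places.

135.392 mg/L

k = ln 2 / 3 = 0.23105 per h
Dose 1 (435 mg at t=0 h): 435·exp(−0.23105·20) = 4.282 mg/L
Dose 2 (145 mg at t=9 h): 145·exp(−0.23105·11) = 11.418 mg/L
Dose 3 (190 mg at t=18 h): 190·exp(−0.23105·2) = 119.692 mg/L
C(20) = 4.282 + 11.418 + 119.692 = 135.392 mg/L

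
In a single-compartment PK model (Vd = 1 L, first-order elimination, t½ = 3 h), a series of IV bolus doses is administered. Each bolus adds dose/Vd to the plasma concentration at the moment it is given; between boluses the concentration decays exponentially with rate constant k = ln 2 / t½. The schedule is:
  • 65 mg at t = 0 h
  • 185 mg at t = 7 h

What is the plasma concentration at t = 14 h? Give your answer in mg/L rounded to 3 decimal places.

39.268 mg/L

k = ln 2 / 3 = 0.23105 per h
Dose 1 (65 mg at t=0 h): 65·exp(−0.23105·14) = 2.559 mg/L
Dose 2 (185 mg at t=7 h): 185·exp(−0.23105·7) = 36.709 mg/L
C(14) = 2.559 + 36.709 = 39.268 mg/L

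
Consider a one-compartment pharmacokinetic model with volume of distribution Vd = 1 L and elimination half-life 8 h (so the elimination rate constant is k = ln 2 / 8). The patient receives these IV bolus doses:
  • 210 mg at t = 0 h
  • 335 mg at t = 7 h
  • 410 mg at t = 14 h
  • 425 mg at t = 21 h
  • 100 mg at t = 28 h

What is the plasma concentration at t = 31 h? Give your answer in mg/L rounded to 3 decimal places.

405.982 mg/L

k = ln 2 / 8 = 0.08664 per h
Dose 1 (210 mg at t=0 h): 210·exp(−0.08664·31) = 14.313 mg/L
Dose 2 (335 mg at t=7 h): 335·exp(−0.08664·24) = 41.875 mg/L
Dose 3 (410 mg at t=14 h): 410·exp(−0.08664·17) = 93.993 mg/L
Dose 4 (425 mg at t=21 h): 425·exp(−0.08664·10) = 178.690 mg/L
Dose 5 (100 mg at t=28 h): 100·exp(−0.08664·3) = 77.111 mg/L
C(31) = 14.313 + 41.875 + 93.993 + 178.690 + 77.111 = 405.982 mg/L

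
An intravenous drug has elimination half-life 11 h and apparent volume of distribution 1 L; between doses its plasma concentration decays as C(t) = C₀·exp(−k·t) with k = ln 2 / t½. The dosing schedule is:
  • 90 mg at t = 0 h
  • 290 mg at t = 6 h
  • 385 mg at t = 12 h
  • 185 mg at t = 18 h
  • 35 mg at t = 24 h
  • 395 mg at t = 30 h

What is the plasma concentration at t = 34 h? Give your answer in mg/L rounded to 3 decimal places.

k = ln 2 / 11 = 0.06301 per h
Dose 1 (90 mg at t=0 h): 90·exp(−0.06301·34) = 10.563 mg/L
Dose 2 (290 mg at t=6 h): 290·exp(−0.06301·28) = 49.675 mg/L
Dose 3 (385 mg at t=12 h): 385·exp(−0.06301·22) = 96.250 mg/L
Dose 4 (185 mg at t=18 h): 185·exp(−0.06301·16) = 67.501 mg/L
Dose 5 (35 mg at t=24 h): 35·exp(−0.06301·10) = 18.638 mg/L
Dose 6 (395 mg at t=30 h): 395·exp(−0.06301·4) = 306.995 mg/L
C(34) = 10.563 + 49.675 + 96.250 + 67.501 + 18.638 + 306.995 = 549.623 mg/L

549.623 mg/L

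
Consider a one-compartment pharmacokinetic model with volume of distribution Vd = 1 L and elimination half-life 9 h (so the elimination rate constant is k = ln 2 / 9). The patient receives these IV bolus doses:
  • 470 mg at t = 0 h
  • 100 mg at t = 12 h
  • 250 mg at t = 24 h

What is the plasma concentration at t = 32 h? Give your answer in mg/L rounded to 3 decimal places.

k = ln 2 / 9 = 0.07702 per h
Dose 1 (470 mg at t=0 h): 470·exp(−0.07702·32) = 39.973 mg/L
Dose 2 (100 mg at t=12 h): 100·exp(−0.07702·20) = 21.431 mg/L
Dose 3 (250 mg at t=24 h): 250·exp(−0.07702·8) = 135.007 mg/L
C(32) = 39.973 + 21.431 + 135.007 = 196.412 mg/L

196.412 mg/L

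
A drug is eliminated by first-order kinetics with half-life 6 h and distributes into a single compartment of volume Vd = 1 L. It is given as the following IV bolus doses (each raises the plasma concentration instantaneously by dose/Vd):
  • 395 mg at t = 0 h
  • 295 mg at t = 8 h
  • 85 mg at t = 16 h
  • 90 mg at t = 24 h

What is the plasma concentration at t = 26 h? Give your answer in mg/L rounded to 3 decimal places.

k = ln 2 / 6 = 0.11552 per h
Dose 1 (395 mg at t=0 h): 395·exp(−0.11552·26) = 19.594 mg/L
Dose 2 (295 mg at t=8 h): 295·exp(−0.11552·18) = 36.875 mg/L
Dose 3 (85 mg at t=16 h): 85·exp(−0.11552·10) = 26.773 mg/L
Dose 4 (90 mg at t=24 h): 90·exp(−0.11552·2) = 71.433 mg/L
C(26) = 19.594 + 36.875 + 26.773 + 71.433 = 154.676 mg/L

154.676 mg/L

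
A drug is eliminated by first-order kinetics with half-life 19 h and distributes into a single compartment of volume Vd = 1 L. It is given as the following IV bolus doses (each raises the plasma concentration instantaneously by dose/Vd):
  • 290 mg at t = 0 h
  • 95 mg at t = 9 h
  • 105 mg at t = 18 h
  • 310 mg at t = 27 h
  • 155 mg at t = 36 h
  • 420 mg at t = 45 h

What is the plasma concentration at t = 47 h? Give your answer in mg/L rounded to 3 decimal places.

k = ln 2 / 19 = 0.03648 per h
Dose 1 (290 mg at t=0 h): 290·exp(−0.03648·47) = 52.209 mg/L
Dose 2 (95 mg at t=9 h): 95·exp(−0.03648·38) = 23.750 mg/L
Dose 3 (105 mg at t=18 h): 105·exp(−0.03648·29) = 36.452 mg/L
Dose 4 (310 mg at t=27 h): 310·exp(−0.03648·20) = 149.447 mg/L
Dose 5 (155 mg at t=36 h): 155·exp(−0.03648·11) = 103.765 mg/L
Dose 6 (420 mg at t=45 h): 420·exp(−0.03648·2) = 390.447 mg/L
C(47) = 52.209 + 23.750 + 36.452 + 149.447 + 103.765 + 390.447 = 756.070 mg/L

756.070 mg/L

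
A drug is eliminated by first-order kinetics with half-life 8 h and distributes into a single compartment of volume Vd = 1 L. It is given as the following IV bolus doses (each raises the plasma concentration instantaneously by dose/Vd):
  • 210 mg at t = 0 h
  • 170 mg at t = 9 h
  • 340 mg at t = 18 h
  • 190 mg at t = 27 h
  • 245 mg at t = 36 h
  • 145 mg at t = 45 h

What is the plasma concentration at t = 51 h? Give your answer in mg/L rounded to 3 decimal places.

k = ln 2 / 8 = 0.08664 per h
Dose 1 (210 mg at t=0 h): 210·exp(−0.08664·51) = 2.530 mg/L
Dose 2 (170 mg at t=9 h): 170·exp(−0.08664·42) = 4.467 mg/L
Dose 3 (340 mg at t=18 h): 340·exp(−0.08664·33) = 19.486 mg/L
Dose 4 (190 mg at t=27 h): 190·exp(−0.08664·24) = 23.750 mg/L
Dose 5 (245 mg at t=36 h): 245·exp(−0.08664·15) = 66.794 mg/L
Dose 6 (145 mg at t=45 h): 145·exp(−0.08664·6) = 86.218 mg/L
C(51) = 2.530 + 4.467 + 19.486 + 23.750 + 66.794 + 86.218 = 203.245 mg/L

203.245 mg/L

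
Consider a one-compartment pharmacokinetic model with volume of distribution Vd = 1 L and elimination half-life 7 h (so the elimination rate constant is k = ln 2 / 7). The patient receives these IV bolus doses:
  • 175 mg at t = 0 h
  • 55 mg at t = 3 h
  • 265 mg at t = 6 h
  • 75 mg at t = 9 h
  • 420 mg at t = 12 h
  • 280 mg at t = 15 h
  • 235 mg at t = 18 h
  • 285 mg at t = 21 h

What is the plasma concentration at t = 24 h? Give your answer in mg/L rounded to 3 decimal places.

k = ln 2 / 7 = 0.09902 per h
Dose 1 (175 mg at t=0 h): 175·exp(−0.09902·24) = 16.253 mg/L
Dose 2 (55 mg at t=3 h): 55·exp(−0.09902·21) = 6.875 mg/L
Dose 3 (265 mg at t=6 h): 265·exp(−0.09902·18) = 44.583 mg/L
Dose 4 (75 mg at t=9 h): 75·exp(−0.09902·15) = 16.982 mg/L
Dose 5 (420 mg at t=12 h): 420·exp(−0.09902·12) = 127.996 mg/L
Dose 6 (280 mg at t=15 h): 280·exp(−0.09902·9) = 114.847 mg/L
Dose 7 (235 mg at t=18 h): 235·exp(−0.09902·6) = 129.731 mg/L
Dose 8 (285 mg at t=21 h): 285·exp(−0.09902·3) = 211.754 mg/L
C(24) = 16.253 + 6.875 + 44.583 + 16.982 + 127.996 + 114.847 + 129.731 + 211.754 = 669.021 mg/L

669.021 mg/L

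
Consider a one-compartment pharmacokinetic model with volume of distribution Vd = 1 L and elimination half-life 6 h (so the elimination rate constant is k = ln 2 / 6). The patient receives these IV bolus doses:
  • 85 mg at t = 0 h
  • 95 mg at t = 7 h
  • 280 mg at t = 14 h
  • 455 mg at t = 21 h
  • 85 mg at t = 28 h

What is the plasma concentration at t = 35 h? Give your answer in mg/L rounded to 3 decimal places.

158.127 mg/L

k = ln 2 / 6 = 0.11552 per h
Dose 1 (85 mg at t=0 h): 85·exp(−0.11552·35) = 1.491 mg/L
Dose 2 (95 mg at t=7 h): 95·exp(−0.11552·28) = 3.740 mg/L
Dose 3 (280 mg at t=14 h): 280·exp(−0.11552·21) = 24.749 mg/L
Dose 4 (455 mg at t=21 h): 455·exp(−0.11552·14) = 90.283 mg/L
Dose 5 (85 mg at t=28 h): 85·exp(−0.11552·7) = 37.863 mg/L
C(35) = 1.491 + 3.740 + 24.749 + 90.283 + 37.863 = 158.127 mg/L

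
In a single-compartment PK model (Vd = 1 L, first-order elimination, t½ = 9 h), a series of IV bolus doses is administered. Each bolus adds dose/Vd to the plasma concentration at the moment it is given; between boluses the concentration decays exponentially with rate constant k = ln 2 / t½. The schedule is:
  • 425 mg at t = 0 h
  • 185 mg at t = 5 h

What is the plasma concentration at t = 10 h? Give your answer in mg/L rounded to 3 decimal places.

322.621 mg/L

k = ln 2 / 9 = 0.07702 per h
Dose 1 (425 mg at t=0 h): 425·exp(−0.07702·10) = 196.748 mg/L
Dose 2 (185 mg at t=5 h): 185·exp(−0.07702·5) = 125.873 mg/L
C(10) = 196.748 + 125.873 = 322.621 mg/L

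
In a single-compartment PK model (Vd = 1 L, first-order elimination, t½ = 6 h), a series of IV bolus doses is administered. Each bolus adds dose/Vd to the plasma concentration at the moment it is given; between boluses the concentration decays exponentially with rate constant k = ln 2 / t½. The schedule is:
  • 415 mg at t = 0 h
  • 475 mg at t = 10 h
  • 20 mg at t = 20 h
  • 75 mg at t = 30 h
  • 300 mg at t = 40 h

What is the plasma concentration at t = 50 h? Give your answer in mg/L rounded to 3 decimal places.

108.522 mg/L

k = ln 2 / 6 = 0.11552 per h
Dose 1 (415 mg at t=0 h): 415·exp(−0.11552·50) = 1.287 mg/L
Dose 2 (475 mg at t=10 h): 475·exp(−0.11552·40) = 4.675 mg/L
Dose 3 (20 mg at t=20 h): 20·exp(−0.11552·30) = 0.625 mg/L
Dose 4 (75 mg at t=30 h): 75·exp(−0.11552·20) = 7.441 mg/L
Dose 5 (300 mg at t=40 h): 300·exp(−0.11552·10) = 94.494 mg/L
C(50) = 1.287 + 4.675 + 0.625 + 7.441 + 94.494 = 108.522 mg/L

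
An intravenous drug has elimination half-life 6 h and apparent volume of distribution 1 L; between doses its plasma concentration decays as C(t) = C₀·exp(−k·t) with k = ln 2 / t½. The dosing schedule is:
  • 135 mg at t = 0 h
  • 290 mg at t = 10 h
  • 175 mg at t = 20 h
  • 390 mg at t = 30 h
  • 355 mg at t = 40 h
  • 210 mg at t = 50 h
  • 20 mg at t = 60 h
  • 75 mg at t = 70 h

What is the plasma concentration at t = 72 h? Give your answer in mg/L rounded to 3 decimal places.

93.604 mg/L

k = ln 2 / 6 = 0.11552 per h
Dose 1 (135 mg at t=0 h): 135·exp(−0.11552·72) = 0.033 mg/L
Dose 2 (290 mg at t=10 h): 290·exp(−0.11552·62) = 0.225 mg/L
Dose 3 (175 mg at t=20 h): 175·exp(−0.11552·52) = 0.431 mg/L
Dose 4 (390 mg at t=30 h): 390·exp(−0.11552·42) = 3.047 mg/L
Dose 5 (355 mg at t=40 h): 355·exp(−0.11552·32) = 8.805 mg/L
Dose 6 (210 mg at t=50 h): 210·exp(−0.11552·22) = 16.536 mg/L
Dose 7 (20 mg at t=60 h): 20·exp(−0.11552·12) = 5.000 mg/L
Dose 8 (75 mg at t=70 h): 75·exp(−0.11552·2) = 59.528 mg/L
C(72) = 0.033 + 0.225 + 0.431 + 3.047 + 8.805 + 16.536 + 5.000 + 59.528 = 93.604 mg/L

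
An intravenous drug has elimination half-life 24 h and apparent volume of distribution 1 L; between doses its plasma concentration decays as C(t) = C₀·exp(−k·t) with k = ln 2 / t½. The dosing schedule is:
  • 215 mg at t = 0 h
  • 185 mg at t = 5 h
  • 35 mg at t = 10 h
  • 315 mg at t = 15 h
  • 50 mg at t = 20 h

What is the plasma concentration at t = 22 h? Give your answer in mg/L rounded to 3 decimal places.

556.401 mg/L

k = ln 2 / 24 = 0.02888 per h
Dose 1 (215 mg at t=0 h): 215·exp(−0.02888·22) = 113.892 mg/L
Dose 2 (185 mg at t=5 h): 185·exp(−0.02888·17) = 113.225 mg/L
Dose 3 (35 mg at t=10 h): 35·exp(−0.02888·12) = 24.749 mg/L
Dose 4 (315 mg at t=15 h): 315·exp(−0.02888·7) = 257.342 mg/L
Dose 5 (50 mg at t=20 h): 50·exp(−0.02888·2) = 47.194 mg/L
C(22) = 113.892 + 113.225 + 24.749 + 257.342 + 47.194 = 556.401 mg/L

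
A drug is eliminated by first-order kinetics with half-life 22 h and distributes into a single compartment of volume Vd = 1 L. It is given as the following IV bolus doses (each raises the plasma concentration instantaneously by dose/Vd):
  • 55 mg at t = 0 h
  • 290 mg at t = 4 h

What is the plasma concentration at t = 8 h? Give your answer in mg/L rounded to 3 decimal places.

k = ln 2 / 22 = 0.03151 per h
Dose 1 (55 mg at t=0 h): 55·exp(−0.03151·8) = 42.746 mg/L
Dose 2 (290 mg at t=4 h): 290·exp(−0.03151·4) = 255.661 mg/L
C(8) = 42.746 + 255.661 = 298.408 mg/L

298.408 mg/L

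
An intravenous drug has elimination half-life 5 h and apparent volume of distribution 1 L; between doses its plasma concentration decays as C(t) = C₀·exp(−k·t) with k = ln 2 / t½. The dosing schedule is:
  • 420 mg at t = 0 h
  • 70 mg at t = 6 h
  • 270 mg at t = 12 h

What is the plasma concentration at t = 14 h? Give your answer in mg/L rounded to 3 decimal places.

288.020 mg/L

k = ln 2 / 5 = 0.13863 per h
Dose 1 (420 mg at t=0 h): 420·exp(−0.13863·14) = 60.307 mg/L
Dose 2 (70 mg at t=6 h): 70·exp(−0.13863·8) = 23.091 mg/L
Dose 3 (270 mg at t=12 h): 270·exp(−0.13863·2) = 204.622 mg/L
C(14) = 60.307 + 23.091 + 204.622 = 288.020 mg/L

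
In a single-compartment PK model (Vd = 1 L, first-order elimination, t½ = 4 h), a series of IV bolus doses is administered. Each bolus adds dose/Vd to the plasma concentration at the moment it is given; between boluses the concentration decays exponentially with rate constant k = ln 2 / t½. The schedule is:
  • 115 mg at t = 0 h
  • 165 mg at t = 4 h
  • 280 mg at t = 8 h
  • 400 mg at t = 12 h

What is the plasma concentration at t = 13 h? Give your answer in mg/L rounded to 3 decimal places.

500.859 mg/L

k = ln 2 / 4 = 0.17329 per h
Dose 1 (115 mg at t=0 h): 115·exp(−0.17329·13) = 12.088 mg/L
Dose 2 (165 mg at t=4 h): 165·exp(−0.17329·9) = 34.687 mg/L
Dose 3 (280 mg at t=8 h): 280·exp(−0.17329·5) = 117.725 mg/L
Dose 4 (400 mg at t=12 h): 400·exp(−0.17329·1) = 336.359 mg/L
C(13) = 12.088 + 34.687 + 117.725 + 336.359 = 500.859 mg/L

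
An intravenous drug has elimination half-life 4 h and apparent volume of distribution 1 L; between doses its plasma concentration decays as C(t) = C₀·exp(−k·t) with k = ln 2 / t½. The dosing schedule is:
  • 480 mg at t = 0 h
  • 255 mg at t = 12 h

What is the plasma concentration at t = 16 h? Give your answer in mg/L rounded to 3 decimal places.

k = ln 2 / 4 = 0.17329 per h
Dose 1 (480 mg at t=0 h): 480·exp(−0.17329·16) = 30.000 mg/L
Dose 2 (255 mg at t=12 h): 255·exp(−0.17329·4) = 127.500 mg/L
C(16) = 30.000 + 127.500 = 157.500 mg/L

157.500 mg/L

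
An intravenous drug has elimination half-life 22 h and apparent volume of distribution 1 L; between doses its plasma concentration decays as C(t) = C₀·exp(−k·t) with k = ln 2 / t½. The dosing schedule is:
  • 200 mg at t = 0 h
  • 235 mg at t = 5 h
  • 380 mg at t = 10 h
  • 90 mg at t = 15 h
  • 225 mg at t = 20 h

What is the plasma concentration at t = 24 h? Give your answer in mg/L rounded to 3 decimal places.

k = ln 2 / 22 = 0.03151 per h
Dose 1 (200 mg at t=0 h): 200·exp(−0.03151·24) = 93.893 mg/L
Dose 2 (235 mg at t=5 h): 235·exp(−0.03151·19) = 129.148 mg/L
Dose 3 (380 mg at t=10 h): 380·exp(−0.03151·14) = 244.466 mg/L
Dose 4 (90 mg at t=15 h): 90·exp(−0.03151·9) = 67.779 mg/L
Dose 5 (225 mg at t=20 h): 225·exp(−0.03151·4) = 198.358 mg/L
C(24) = 93.893 + 129.148 + 244.466 + 67.779 + 198.358 = 733.644 mg/L

733.644 mg/L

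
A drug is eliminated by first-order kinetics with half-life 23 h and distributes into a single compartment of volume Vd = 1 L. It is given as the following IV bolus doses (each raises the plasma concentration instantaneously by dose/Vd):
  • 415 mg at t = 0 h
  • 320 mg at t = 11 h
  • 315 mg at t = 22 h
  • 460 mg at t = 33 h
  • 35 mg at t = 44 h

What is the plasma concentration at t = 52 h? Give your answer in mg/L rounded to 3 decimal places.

k = ln 2 / 23 = 0.03014 per h
Dose 1 (415 mg at t=0 h): 415·exp(−0.03014·52) = 86.588 mg/L
Dose 2 (320 mg at t=11 h): 320·exp(−0.03014·41) = 93.010 mg/L
Dose 3 (315 mg at t=22 h): 315·exp(−0.03014·30) = 127.545 mg/L
Dose 4 (460 mg at t=33 h): 460·exp(−0.03014·19) = 259.466 mg/L
Dose 5 (35 mg at t=44 h): 35·exp(−0.03014·8) = 27.502 mg/L
C(52) = 86.588 + 93.010 + 127.545 + 259.466 + 27.502 = 594.111 mg/L

594.111 mg/L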